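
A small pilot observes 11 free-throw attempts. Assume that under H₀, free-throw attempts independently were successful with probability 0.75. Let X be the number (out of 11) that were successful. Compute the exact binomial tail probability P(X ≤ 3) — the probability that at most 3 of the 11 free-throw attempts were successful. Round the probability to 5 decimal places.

X ~ Binomial(n=11, p=0.75).
P(X ≤ 3) = C(11,0)·0.75^0·0.25^11 + C(11,1)·0.75^1·0.25^10 + C(11,2)·0.75^2·0.25^9 + C(11,3)·0.75^3·0.25^8.
= 0.000000 + 0.000008 + 0.000118 + 0.001062 = 0.00119.

P = 0.00119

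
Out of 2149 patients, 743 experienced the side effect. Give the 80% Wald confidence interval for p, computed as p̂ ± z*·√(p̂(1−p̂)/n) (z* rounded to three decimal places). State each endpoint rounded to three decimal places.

(0.333, 0.359)

With x = 743 successes in n = 2149, p̂ = 0.34574.
Standard error of p̂: √(0.226205/2149) = √0.000105260 = 0.010260.
z* = 1.282 at the 80% level.
Margin of error: 1.282 × 0.010260 = 0.01315.
So the interval runs from 0.333 to 0.359.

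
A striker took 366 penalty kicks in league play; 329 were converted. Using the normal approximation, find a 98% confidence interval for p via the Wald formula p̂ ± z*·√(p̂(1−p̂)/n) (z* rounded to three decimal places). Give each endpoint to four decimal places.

p̂ = 329/366 = 0.89891.
SE(p̂) = √(0.89891·0.10109/366) = 0.015757.
The 98% critical value is z* = 2.326.
Margin = 2.326·0.015757 = 0.03665.
CI: 0.89891 ± 0.03665 = (0.8623, 0.9356).

(0.8623, 0.9356)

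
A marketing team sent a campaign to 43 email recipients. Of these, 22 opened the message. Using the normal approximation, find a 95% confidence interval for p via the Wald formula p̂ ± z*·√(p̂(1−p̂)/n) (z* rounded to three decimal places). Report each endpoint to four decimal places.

(0.3622, 0.6610)

With x = 22 successes in n = 43, p̂ = 0.51163.
SE = √(p̂(1−p̂)/n) = √(0.249865/43) = 0.076229.
For 95% confidence, z* = 1.960.
Margin = 1.960·0.076229 = 0.14941.
Interval: 0.51163 ± 0.14941 → (0.3622, 0.6610).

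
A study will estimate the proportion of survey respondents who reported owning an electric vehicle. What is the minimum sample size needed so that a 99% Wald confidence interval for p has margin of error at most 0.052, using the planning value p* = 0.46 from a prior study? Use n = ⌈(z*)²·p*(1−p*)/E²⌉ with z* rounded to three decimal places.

n = 610

z* = 2.576 at the 99% level.
p*(1−p*) = 0.2484.
Required n before rounding: 6.635776 × 0.2484 / 0.052² = 609.588.
Rounding up, n = 610.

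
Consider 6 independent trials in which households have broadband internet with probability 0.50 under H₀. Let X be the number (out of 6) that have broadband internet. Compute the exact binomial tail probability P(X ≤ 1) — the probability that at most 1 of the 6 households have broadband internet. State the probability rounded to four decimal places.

P = 0.1094

X ~ Binomial(n=6, p=0.50).
P(X ≤ 1) = C(6,0)·0.50^0·0.50^6 + C(6,1)·0.50^1·0.50^5.
= 0.015625 + 0.093750 = 0.1094.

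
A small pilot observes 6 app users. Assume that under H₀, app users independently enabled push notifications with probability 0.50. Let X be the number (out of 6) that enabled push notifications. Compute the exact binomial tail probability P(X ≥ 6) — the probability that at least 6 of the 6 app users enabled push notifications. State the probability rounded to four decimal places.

P = 0.0156

X ~ Binomial(n=6, p=0.50).
P(X ≥ 6) = C(6,6)·0.50^6·0.50^0.
= 0.015625 = 0.0156.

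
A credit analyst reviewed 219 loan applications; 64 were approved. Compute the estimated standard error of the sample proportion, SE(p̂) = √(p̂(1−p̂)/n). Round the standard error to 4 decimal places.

SE = 0.0307

p̂ = 64/219 = 0.29224.
p̂(1−p̂) = 0.29224·0.70776 = 0.206836.
SE = √(0.206836/219) = 0.0307.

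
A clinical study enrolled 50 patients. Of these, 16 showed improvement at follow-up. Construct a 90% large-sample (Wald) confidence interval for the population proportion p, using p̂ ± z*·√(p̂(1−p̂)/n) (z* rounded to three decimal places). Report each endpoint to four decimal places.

With x = 16 successes in n = 50, p̂ = 0.32000.
SE(p̂) = √(0.32000·0.68000/50) = 0.065970.
The 90% critical value is z* = 1.645.
Margin = 1.645·0.065970 = 0.10852.
CI: 0.32000 ± 0.10852 = (0.2115, 0.4285).

(0.2115, 0.4285)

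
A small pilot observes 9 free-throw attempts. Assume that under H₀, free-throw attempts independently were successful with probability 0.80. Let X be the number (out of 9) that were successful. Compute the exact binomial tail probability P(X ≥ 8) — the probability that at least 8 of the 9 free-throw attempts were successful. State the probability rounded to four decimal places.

X ~ Binomial(n=9, p=0.80).
P(X ≥ 8) = C(9,8)·0.80^8·0.20^1 + C(9,9)·0.80^9·0.20^0.
= 0.301990 + 0.134218 = 0.4362.

P = 0.4362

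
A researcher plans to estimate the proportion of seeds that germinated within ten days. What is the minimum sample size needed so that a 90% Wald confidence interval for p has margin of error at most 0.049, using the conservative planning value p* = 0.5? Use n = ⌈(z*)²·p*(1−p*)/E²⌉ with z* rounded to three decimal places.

The 90% critical value is z* = 1.645.
p*(1−p*) = 0.2500.
Required n before rounding: 2.706025 × 0.2500 / 0.049² = 281.760.
Rounding up, n = 282.

n = 282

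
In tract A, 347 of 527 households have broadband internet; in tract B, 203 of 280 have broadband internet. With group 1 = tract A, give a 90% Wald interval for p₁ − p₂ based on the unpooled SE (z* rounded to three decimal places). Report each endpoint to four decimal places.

(-0.1221, -0.0110)

p̂₁ = 347/527 = 0.65844, p̂₂ = 203/280 = 0.72500; p̂₁ − p̂₂ = -0.06656.
SE = √(0.000426747 + 0.000712054) = √0.001138801 = 0.033746.
z* = 1.645 at the 90% level. Margin of error = 0.05551.
So the interval runs from -0.1221 to -0.0110.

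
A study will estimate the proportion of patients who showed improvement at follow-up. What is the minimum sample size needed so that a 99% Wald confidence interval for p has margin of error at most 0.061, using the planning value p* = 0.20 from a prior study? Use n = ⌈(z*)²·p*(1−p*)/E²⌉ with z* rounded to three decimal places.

n = 286

z* = 2.576 at the 99% level.
p*(1−p*) = 0.20·0.80 = 0.1600.
(z*)²·p*(1−p*)/E² = 6.635776·0.1600/0.003721 = 285.333.
⌈285.333⌉ = 286.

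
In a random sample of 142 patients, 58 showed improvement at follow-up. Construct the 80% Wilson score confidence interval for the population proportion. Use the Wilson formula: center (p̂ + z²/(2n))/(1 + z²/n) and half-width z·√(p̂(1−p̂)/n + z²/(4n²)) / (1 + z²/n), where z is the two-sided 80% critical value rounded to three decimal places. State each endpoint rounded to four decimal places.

p̂ = 58/142 = 0.40845; z = 1.282, so z² = 1.643524.
Denominator 1 + z²/n = 1 + 1.643524/142 = 1.011574.
Center = (0.40845 + 0.005787)/1.011574 = 0.40950.
Radicand: p̂(1−p̂)/n + z²/(4n²) = 0.001701540 + 0.000020377 = 0.001721917.
Half-width = 1.282·√0.001721917/1.011574 = 0.05259.
So the interval runs from 0.3569 to 0.4621.

(0.3569, 0.4621)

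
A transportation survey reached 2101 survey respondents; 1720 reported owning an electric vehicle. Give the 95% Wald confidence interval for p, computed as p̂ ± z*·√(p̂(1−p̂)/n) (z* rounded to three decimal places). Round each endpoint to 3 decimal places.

The sample proportion is 1720/2101 = 0.81866.
Standard error of p̂: √(0.148457/2101) = √0.000070660 = 0.008406.
The 95% critical value is z* = 1.960.
Margin = 1.960·0.008406 = 0.01648.
So the interval runs from 0.802 to 0.835.

(0.802, 0.835)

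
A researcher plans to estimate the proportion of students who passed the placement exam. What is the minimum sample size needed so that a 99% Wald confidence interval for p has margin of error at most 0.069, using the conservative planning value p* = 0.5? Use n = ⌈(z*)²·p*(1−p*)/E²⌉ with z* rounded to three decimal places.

n = 349

z* = 2.576 at the 99% level.
p*(1−p*) = 0.2500.
Required n before rounding: 6.635776 × 0.2500 / 0.069² = 348.444.
Rounding up, n = 349.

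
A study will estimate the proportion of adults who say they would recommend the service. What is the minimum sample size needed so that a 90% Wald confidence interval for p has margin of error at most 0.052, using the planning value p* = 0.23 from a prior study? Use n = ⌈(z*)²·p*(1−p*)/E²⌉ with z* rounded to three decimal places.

n = 178

The 90% critical value is z* = 1.645.
p*(1−p*) = 0.23·0.77 = 0.1771.
Required n before rounding: 2.706025 × 0.1771 / 0.052² = 177.233.
⌈177.233⌉ = 178.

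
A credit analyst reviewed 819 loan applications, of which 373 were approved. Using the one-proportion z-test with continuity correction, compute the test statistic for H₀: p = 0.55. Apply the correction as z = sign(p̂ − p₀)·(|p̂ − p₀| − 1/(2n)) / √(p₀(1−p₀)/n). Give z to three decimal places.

p̂ = 373/819 = 0.45543. p̂ − p₀ = -0.094567.
1/(2n) = 0.000611.
Corrected numerator: |-0.094567| − 0.000611 = 0.093956.
SE₀ = √(0.55·0.45/819) = 0.017384.
z = (−)0.093956/0.017384 = -5.405.

z = -5.405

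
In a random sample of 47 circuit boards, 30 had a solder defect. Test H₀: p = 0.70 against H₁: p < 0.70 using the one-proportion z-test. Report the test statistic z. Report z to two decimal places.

Sample proportion p̂ = 30/47 = 0.63830.
Null standard error: √(0.70·0.30/47) = √0.004468085 = 0.066844.
z = (0.63830 − 0.70)/0.066844 = -0.06170/0.066844 = -0.92.

z = -0.92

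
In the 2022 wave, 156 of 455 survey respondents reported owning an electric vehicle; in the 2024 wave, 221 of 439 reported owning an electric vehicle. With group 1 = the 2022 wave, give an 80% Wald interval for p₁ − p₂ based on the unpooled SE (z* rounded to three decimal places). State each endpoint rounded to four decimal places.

(-0.2024, -0.1187)

p̂₁ = 0.34286, p̂₂ = 0.50342, so the observed difference is -0.16056.
SE = √(0.000495178 + 0.000569449) = √0.001064627 = 0.032629.
For 80% confidence, z* = 1.282. Margin of error = 0.04183.
CI: -0.16056 ± 0.04183 = (-0.2024, -0.1187).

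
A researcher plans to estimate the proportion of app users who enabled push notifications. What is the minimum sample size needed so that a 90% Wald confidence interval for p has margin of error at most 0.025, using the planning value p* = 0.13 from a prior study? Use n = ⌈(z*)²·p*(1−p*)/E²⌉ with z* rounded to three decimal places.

n = 490

z* = 1.645 at the 90% level.
p*(1−p*) = 0.13·0.87 = 0.1131.
Required n before rounding: 2.706025 × 0.1131 / 0.025² = 489.682.
⌈489.682⌉ = 490.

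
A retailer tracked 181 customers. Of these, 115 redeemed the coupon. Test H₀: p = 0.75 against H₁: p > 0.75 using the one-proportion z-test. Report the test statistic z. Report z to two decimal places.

p̂ = 115/181 = 0.63536.
Under H₀, SE = √(p₀(1−p₀)/n) = √(0.75·0.25/181) = √0.001035912 = 0.032186.
Test statistic: z = -0.11464/0.032186 = -3.56.

z = -3.56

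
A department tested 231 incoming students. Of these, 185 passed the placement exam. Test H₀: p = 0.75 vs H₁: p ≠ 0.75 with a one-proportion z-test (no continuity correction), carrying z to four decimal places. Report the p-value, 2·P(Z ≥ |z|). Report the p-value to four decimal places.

p̂ = 185/231 = 0.80087.
SE₀ = √(0.75·0.25/231) = 0.028490.
z = (p̂ − p₀)/SE = (185/231 − 0.75)/0.028490 ≈ 1.7854.
p-value = 2·P(Z ≥ |z|) with z = 1.7854 → 0.0742.

p-value = 0.0742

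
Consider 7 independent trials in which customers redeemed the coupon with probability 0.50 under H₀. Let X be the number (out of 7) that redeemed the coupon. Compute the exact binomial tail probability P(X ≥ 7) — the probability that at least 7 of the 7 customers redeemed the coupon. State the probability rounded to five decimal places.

P = 0.00781

X ~ Binomial(n=7, p=0.50).
P(X ≥ 7) = C(7,7)·0.50^7·0.50^0.
= 0.007812 = 0.00781.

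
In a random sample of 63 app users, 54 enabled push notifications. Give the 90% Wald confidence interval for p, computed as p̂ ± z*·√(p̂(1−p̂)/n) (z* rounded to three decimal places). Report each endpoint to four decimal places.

With x = 54 successes in n = 63, p̂ = 0.85714.
SE(p̂) = √(0.85714·0.14286/63) = 0.044087.
The 90% critical value is z* = 1.645.
Margin = 1.645·0.044087 = 0.07252.
So the interval runs from 0.7846 to 0.9297.

(0.7846, 0.9297)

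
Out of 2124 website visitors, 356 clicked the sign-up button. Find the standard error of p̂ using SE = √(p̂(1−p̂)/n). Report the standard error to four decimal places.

SE = 0.0081

p̂ = 356/2124 = 0.16761.
p̂(1−p̂) = 0.139517.
Dividing by n and taking the root: √0.000065686 = 0.0081.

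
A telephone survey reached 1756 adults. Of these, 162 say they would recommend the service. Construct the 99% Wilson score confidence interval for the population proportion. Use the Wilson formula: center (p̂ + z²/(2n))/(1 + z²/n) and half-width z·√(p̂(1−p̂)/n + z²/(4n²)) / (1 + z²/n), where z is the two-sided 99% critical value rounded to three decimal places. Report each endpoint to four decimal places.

(0.0760, 0.1116)

Here p̂ = 162/1756 = 0.09226 and z = 2.576 (z² = 6.635776).
1 + z²/n = 1.003779.
Center = (0.09226 + 0.001889)/1.003779 = 0.09379.
Radicand: p̂(1−p̂)/n + z²/(4n²) = 0.000047690 + 0.000000538 = 0.000048228.
Half-width = z·√(radicand)/denom = 2.576·0.006945/1.003779 = 0.01782.
Interval: 0.09379 ± 0.01782 → (0.0760, 0.1116).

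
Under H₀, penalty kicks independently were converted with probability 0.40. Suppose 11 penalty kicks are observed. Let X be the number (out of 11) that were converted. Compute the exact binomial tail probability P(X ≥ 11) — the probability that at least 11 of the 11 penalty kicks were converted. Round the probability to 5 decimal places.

P = 0.00004

X ~ Binomial(n=11, p=0.40).
P(X ≥ 11) = C(11,11)·0.40^11·0.60^0.
= 0.000042 = 0.00004.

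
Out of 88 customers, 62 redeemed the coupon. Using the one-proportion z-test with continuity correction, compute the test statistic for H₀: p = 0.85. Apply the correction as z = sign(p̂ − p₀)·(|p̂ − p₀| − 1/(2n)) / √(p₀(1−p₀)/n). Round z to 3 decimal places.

The sample proportion is 62/88 = 0.70455. p̂ − p₀ = -0.145455.
Continuity correction 1/(2n) = 1/176 = 0.005682.
Corrected numerator: |-0.145455| − 0.005682 = 0.139773.
Null standard error: √(0.85·0.15/88) = √0.001448864 = 0.038064.
z = −0.139773/0.038064 = -3.672.

z = -3.672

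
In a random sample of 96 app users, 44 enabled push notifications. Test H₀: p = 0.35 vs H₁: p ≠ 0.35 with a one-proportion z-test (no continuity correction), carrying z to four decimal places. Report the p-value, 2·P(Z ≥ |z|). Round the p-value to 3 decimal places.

p-value = 0.026

p̂ = 44/96 = 0.45833.
Under H₀, SE = √(p₀(1−p₀)/n) = √(0.35·0.65/96) = √0.002369792 = 0.048681.
Test statistic (full precision, shown to 4 dp): z = (44/96 − 0.35)/SE₀ ≈ 2.2254.
p-value = 2·P(Z ≥ |z|) with z = 2.2254 → 0.026.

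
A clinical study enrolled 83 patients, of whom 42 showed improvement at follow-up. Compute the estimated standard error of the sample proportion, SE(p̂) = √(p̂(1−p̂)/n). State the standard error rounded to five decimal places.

SE = 0.05488

The sample proportion is 42/83 = 0.50602.
p̂(1−p̂) = 0.249964.
SE = √(0.249964/83) = 0.05488.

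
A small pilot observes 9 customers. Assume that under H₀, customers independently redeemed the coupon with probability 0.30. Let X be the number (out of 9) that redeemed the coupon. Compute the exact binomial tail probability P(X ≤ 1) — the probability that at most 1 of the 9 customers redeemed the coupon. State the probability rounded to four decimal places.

X is binomial with n = 9 and p = 0.30.
P(X ≤ 1) = C(9,0)·0.30^0·0.70^9 + C(9,1)·0.30^1·0.70^8.
= 0.040354 + 0.155650 = 0.1960.

P = 0.1960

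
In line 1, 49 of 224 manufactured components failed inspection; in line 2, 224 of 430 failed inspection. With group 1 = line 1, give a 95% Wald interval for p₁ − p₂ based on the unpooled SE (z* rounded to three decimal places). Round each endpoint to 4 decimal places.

(-0.3740, -0.2303)

p̂₁ = 0.21875, p̂₂ = 0.52093, so the observed difference is -0.30218.
SE = √(0.000762939 + 0.000580377) = √0.001343316 = 0.036651.
z* = 1.960 at the 95% level. Margin = 1.960·0.036651 = 0.07184.
CI: -0.30218 ± 0.07184 = (-0.3740, -0.2303).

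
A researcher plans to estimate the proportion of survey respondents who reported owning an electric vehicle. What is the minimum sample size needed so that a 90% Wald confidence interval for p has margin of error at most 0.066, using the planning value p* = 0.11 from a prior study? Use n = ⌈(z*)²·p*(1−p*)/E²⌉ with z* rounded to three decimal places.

n = 61

The 90% critical value is z* = 1.645.
p*(1−p*) = 0.0979.
(z*)²·p*(1−p*)/E² = 2.706025·0.0979/0.004356 = 60.817.
Rounding up, n = 61.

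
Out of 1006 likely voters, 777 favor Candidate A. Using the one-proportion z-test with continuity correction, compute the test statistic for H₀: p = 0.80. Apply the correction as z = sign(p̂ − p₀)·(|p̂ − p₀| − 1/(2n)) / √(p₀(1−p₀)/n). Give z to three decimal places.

z = -2.152

p̂ = 777/1006 = 0.77237. p̂ − p₀ = -0.027634.
1/(2n) = 0.000497.
Corrected numerator: |-0.027634| − 0.000497 = 0.027137.
Null standard error: √(0.80·0.20/1006) = √0.000159046 = 0.012611.
z = −0.027137/0.012611 = -2.152.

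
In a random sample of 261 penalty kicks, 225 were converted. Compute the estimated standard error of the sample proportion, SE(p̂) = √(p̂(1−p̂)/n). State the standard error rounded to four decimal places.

p̂ = 225/261 = 0.86207.
p̂(1−p̂) = 0.86207·0.13793 = 0.118905.
SE = √(0.118905/261) = 0.0213.

SE = 0.0213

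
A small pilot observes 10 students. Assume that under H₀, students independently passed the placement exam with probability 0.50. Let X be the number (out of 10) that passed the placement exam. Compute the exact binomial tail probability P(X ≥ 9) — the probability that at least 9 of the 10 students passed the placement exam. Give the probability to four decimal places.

P = 0.0107

X is binomial with n = 10 and p = 0.50.
P(X ≥ 9) = C(10,9)·0.50^9·0.50^1 + C(10,10)·0.50^10·0.50^0.
= 0.009766 + 0.000977 = 0.0107.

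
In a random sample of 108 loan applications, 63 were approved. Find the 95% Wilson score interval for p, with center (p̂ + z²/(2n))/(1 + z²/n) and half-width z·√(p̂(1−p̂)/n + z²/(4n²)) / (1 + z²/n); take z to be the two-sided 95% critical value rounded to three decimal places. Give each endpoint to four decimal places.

p̂ = 63/108 = 0.58333; z = 1.960, so z² = 3.841600.
1 + z²/n = 1.035570.
Adjusted center: (0.58333 + z²/(2n))/1.035570 = 0.58047.
Radicand: p̂(1−p̂)/n + z²/(4n²) = 0.002250514 + 0.000082339 = 0.002332853.
Half-width = 1.960·√0.002332853/1.035570 = 0.09142.
So the interval runs from 0.4891 to 0.6719.

(0.4891, 0.6719)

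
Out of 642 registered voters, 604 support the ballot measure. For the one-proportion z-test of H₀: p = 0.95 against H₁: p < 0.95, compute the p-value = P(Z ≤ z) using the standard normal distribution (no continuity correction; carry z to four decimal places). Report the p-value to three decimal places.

p-value = 0.143

p̂ = 604/642 = 0.94081.
Null standard error: √(0.95·0.05/642) = √0.000073988 = 0.008602.
z = (p̂ − p₀)/SE = (604/642 − 0.95)/0.008602 ≈ -1.0684.
p-value = P(Z ≤ z) with z = -1.0684 → 0.143.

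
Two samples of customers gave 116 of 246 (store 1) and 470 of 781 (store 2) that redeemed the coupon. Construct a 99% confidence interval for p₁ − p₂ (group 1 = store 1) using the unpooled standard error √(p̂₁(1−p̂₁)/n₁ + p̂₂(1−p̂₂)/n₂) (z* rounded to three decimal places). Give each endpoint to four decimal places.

p̂₁ = 116/246 = 0.47154, p̂₂ = 470/781 = 0.60179; p̂₁ − p̂₂ = -0.13025.
SE = √(0.001012969 + 0.000306835) = √0.001319804 = 0.036329.
For 99% confidence, z* = 2.576. Margin of error = 0.09358.
CI: -0.13025 ± 0.09358 = (-0.2238, -0.0367).

(-0.2238, -0.0367)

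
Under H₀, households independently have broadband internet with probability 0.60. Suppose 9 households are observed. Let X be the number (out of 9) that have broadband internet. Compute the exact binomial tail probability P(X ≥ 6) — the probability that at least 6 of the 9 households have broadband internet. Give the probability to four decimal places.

P = 0.4826

X ~ Binomial(n=9, p=0.60).
P(X ≥ 6) = C(9,6)·0.60^6·0.40^3 + C(9,7)·0.60^7·0.40^2 + C(9,8)·0.60^8·0.40^1 + C(9,9)·0.60^9·0.40^0.
= 0.250823 + 0.161243 + 0.060466 + 0.010078 = 0.4826.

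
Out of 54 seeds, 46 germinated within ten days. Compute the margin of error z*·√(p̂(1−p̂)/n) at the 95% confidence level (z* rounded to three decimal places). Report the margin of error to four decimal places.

ME = 0.0948

The sample proportion is 46/54 = 0.85185.
Standard error of p̂: √(0.126200/54) = √0.002337042 = 0.048343.
For 95% confidence, z* = 1.960.
ME = 1.960·0.048343 = 0.0948.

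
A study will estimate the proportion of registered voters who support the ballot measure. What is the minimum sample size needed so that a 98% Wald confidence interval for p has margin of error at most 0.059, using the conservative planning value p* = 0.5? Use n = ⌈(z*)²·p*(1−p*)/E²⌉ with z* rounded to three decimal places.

n = 389

For 98% confidence, z* = 2.326.
p*(1−p*) = 0.2500.
Required n before rounding: 5.410276 × 0.2500 / 0.059² = 388.558.
⌈388.558⌉ = 389.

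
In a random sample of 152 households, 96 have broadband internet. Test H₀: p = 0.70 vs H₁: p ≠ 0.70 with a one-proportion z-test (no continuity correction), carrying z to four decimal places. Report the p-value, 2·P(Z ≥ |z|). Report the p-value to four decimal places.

Sample proportion p̂ = 96/152 = 0.63158.
SE₀ = √(0.70·0.30/152) = 0.037170.
z = (p̂ − p₀)/SE = (96/152 − 0.70)/0.037170 ≈ -1.8408.
p-value = 2·P(Z ≥ |z|) with z = -1.8408 → 0.0657.

p-value = 0.0657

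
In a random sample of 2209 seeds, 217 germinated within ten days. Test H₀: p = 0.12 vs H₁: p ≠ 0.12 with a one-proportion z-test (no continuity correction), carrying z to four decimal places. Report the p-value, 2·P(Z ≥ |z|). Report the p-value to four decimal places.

p-value = 0.0016

Sample proportion p̂ = 217/2209 = 0.09823.
Under H₀, SE = √(p₀(1−p₀)/n) = √(0.12·0.88/2209) = √0.000047804 = 0.006914.
z = (p̂ − p₀)/SE = (217/2209 − 0.12)/0.006914 ≈ -3.1480.
From the standard normal, 2·P(Z ≥ |z|) = 0.0016.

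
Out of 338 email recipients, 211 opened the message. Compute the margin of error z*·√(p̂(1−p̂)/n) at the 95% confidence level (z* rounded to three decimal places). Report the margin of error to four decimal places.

ME = 0.0516

p̂ = 211/338 = 0.62426.
SE(p̂) = √(0.62426·0.37574/338) = 0.026343.
For 95% confidence, z* = 1.960.
ME = 1.960·0.026343 = 0.0516.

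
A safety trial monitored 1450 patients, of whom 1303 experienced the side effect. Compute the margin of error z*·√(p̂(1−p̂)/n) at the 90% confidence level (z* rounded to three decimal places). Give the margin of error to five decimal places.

The sample proportion is 1303/1450 = 0.89862.
SE = √(p̂(1−p̂)/n) = √(0.091102/1450) = 0.007926.
z* = 1.645 at the 90% level.
So ME = 0.01304.

ME = 0.01304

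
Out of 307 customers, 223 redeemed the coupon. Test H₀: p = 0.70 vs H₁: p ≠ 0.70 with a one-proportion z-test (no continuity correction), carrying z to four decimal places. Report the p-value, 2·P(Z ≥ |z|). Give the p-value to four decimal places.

With x = 223 successes in n = 307, p̂ = 0.72638.
SE₀ = √(0.70·0.30/307) = 0.026154.
Test statistic (full precision, shown to 4 dp): z = (223/307 − 0.70)/SE₀ ≈ 1.0088.
p-value = 2·P(Z ≥ |z|) with z = 1.0088 → 0.3131.

p-value = 0.3131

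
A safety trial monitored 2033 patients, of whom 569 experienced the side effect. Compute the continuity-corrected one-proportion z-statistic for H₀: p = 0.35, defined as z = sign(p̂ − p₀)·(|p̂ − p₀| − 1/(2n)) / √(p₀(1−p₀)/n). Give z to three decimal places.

Sample proportion p̂ = 569/2033 = 0.27988. p̂ − p₀ = -0.070118.
1/(2n) = 0.000246.
Corrected numerator: |-0.070118| − 0.000246 = 0.069872.
SE₀ = √(0.35·0.65/2033) = 0.010578.
z = (−)0.069872/0.010578 = -6.605.

z = -6.605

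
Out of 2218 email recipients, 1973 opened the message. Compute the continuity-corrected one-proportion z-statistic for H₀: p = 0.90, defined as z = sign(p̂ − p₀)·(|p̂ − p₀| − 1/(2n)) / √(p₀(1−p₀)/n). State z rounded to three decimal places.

With x = 1973 successes in n = 2218, p̂ = 0.88954. p̂ − p₀ = -0.010460.
1/(2n) = 0.000225.
Corrected numerator: |-0.010460| − 0.000225 = 0.010235.
SE₀ = √(0.90·0.10/2218) = 0.006370.
z = −0.010235/0.006370 = -1.607.

z = -1.607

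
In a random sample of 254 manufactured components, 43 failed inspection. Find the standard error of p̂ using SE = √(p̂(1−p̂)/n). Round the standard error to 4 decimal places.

p̂ = 43/254 = 0.16929.
p̂(1−p̂) = 0.140631.
SE = √(0.140631/254) = 0.0235.

SE = 0.0235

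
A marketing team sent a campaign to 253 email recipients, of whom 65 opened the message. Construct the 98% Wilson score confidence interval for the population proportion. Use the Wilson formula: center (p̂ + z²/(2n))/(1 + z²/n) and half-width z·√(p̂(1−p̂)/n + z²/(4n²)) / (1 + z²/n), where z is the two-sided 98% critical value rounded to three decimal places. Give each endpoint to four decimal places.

Here p̂ = 65/253 = 0.25692 and z = 2.326 (z² = 5.410276).
1 + z²/n = 1.021384.
Center = (0.25692 + 0.010692)/1.021384 = 0.26201.
Radicand: p̂(1−p̂)/n + z²/(4n²) = 0.000754588 + 0.000021131 = 0.000775719.
Half-width = 2.326·√0.000775719/1.021384 = 0.06343.
Interval: 0.26201 ± 0.06343 → (0.1986, 0.3254).

(0.1986, 0.3254)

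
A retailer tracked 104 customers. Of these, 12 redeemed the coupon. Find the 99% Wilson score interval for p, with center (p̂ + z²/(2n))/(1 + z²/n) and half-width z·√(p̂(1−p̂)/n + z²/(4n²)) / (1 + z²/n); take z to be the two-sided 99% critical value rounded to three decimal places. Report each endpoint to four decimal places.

(0.0569, 0.2200)

p̂ = 12/104 = 0.11538; z = 2.576, so z² = 6.635776.
Denominator 1 + z²/n = 1 + 6.635776/104 = 1.063806.
Center = (0.11538 + 0.031903)/1.063806 = 0.13845.
Radicand: p̂(1−p̂)/n + z²/(4n²) = 0.000981452 + 0.000153379 = 0.001134831.
Half-width = 2.576·√0.001134831/1.063806 = 0.08157.
Interval: 0.13845 ± 0.08157 → (0.0569, 0.2200).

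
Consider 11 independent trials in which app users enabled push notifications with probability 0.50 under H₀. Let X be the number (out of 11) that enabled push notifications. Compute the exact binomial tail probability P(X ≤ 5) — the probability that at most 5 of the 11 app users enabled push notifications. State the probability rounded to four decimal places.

P = 0.5000

X ~ Binomial(n=11, p=0.50).
P(X ≤ 5) = Σ_{j=0}^{5} C(11,j)·0.50^j·0.50^{11−j}.
= 0.000488 + 0.005371 + 0.026855 + 0.080566 + 0.161133 + 0.225586 = 0.5000.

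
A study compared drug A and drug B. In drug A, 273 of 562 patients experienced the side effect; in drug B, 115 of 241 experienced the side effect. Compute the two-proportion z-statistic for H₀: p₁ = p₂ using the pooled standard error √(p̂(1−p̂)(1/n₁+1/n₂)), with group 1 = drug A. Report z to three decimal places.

z = 0.223

Sample proportions: p̂₁ = 273/562 = 0.48577 and p̂₂ = 115/241 = 0.47718.
Pooling: p̂ = 388/803 = 0.48319.
Pooled SE = √[0.2497174·0.00592874] ≈ 0.038477.
z = 0.00859/0.038477 = 0.223.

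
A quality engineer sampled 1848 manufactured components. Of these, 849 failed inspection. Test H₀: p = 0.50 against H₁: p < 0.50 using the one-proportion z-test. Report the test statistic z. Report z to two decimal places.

Sample proportion p̂ = 849/1848 = 0.45942.
Null standard error: √(0.50·0.50/1848) = √0.000135281 = 0.011631.
z = (0.45942 − 0.50)/0.011631 = -0.04058/0.011631 = -3.49.

z = -3.49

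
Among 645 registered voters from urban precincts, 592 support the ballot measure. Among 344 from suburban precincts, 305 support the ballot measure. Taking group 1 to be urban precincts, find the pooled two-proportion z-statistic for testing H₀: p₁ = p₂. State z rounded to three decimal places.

Sample proportions: p̂₁ = 592/645 = 0.91783 and p̂₂ = 305/344 = 0.88663.
Pooling: p̂ = 897/989 = 0.90698.
Pooled SE = √[0.0843699·0.00445736] ≈ 0.019392.
z = (p̂₁ − p̂₂)/SE = (0.91783 − 0.88663)/0.019392 = 0.03120/0.019392 = 1.609.

z = 1.609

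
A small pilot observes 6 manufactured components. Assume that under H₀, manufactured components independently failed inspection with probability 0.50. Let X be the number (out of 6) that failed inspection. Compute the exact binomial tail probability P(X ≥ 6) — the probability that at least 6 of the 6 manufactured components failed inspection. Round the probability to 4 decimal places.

X ~ Binomial(n=6, p=0.50).
P(X ≥ 6) = C(6,6)·0.50^6·0.50^0.
= 0.015625 = 0.0156.

P = 0.0156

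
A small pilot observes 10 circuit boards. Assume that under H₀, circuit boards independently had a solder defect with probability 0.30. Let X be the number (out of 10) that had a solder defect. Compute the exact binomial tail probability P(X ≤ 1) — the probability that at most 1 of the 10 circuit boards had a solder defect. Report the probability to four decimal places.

P = 0.1493

X ~ Binomial(n=10, p=0.30).
P(X ≤ 1) = C(10,0)·0.30^0·0.70^10 + C(10,1)·0.30^1·0.70^9.
= 0.028248 + 0.121061 = 0.1493.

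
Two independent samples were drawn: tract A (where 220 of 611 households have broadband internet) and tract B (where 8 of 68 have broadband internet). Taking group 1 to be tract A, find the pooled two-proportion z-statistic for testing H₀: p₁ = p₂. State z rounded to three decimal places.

Sample proportions: p̂₁ = 220/611 = 0.36007 and p̂₂ = 8/68 = 0.11765.
Pooling: p̂ = 228/679 = 0.33579.
SE = √[p̂(1−p̂)(1/n₁+1/n₂)] = √[0.33579·0.66421·(1/611+1/68)] ≈ 0.060373.
z = 0.24242/0.060373 = 4.015.

z = 4.015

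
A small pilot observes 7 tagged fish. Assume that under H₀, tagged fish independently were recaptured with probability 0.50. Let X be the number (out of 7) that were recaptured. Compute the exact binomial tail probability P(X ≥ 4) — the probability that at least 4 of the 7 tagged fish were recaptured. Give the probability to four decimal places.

P = 0.5000

X is binomial with n = 7 and p = 0.50.
P(X ≥ 4) = C(7,4)·0.50^4·0.50^3 + C(7,5)·0.50^5·0.50^2 + C(7,6)·0.50^6·0.50^1 + C(7,7)·0.50^7·0.50^0.
= 0.273438 + 0.164062 + 0.054688 + 0.007812 = 0.5000.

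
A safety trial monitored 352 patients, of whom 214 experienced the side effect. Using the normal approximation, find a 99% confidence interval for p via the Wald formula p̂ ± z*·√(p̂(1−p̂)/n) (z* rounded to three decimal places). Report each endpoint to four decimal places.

(0.5409, 0.6750)

The sample proportion is 214/352 = 0.60795.
Standard error of p̂: √(0.238346/352) = √0.000677119 = 0.026022.
The 99% critical value is z* = 2.576.
Margin of error: 2.576 × 0.026022 = 0.06703.
So the interval runs from 0.5409 to 0.6750.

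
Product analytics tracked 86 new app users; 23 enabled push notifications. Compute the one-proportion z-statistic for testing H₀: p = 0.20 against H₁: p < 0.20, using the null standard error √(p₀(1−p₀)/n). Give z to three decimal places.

Sample proportion p̂ = 23/86 = 0.26744.
Null standard error: √(0.20·0.80/86) = √0.001860465 = 0.043133.
z = (0.26744 − 0.20)/0.043133 = 0.06744/0.043133 = 1.564.

z = 1.564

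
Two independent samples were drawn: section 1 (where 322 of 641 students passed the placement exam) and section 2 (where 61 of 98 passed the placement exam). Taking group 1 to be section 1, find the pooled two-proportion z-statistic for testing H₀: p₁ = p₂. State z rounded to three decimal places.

z = -2.216

Sample proportions: p̂₁ = 322/641 = 0.50234 and p̂₂ = 61/98 = 0.62245.
Pooling: p̂ = 383/739 = 0.51827.
SE = √[p̂(1−p̂)(1/n₁+1/n₂)] = √[0.51827·0.48173·(1/641+1/98)] ≈ 0.054195.
z = -0.12011/0.054195 = -2.216.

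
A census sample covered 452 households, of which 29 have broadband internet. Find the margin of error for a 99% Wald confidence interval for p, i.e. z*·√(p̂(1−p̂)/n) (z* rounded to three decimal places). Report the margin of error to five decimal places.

The sample proportion is 29/452 = 0.06416.
SE = √(p̂(1−p̂)/n) = √(0.060043/452) = 0.011526.
The 99% critical value is z* = 2.576.
So ME = 0.02969.

ME = 0.02969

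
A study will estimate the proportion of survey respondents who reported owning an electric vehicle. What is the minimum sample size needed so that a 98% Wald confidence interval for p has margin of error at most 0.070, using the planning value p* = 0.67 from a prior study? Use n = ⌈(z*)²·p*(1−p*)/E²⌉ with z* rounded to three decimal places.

n = 245

The 98% critical value is z* = 2.326.
p*(1−p*) = 0.67·0.33 = 0.2211.
(z*)²·p*(1−p*)/E² = 5.410276·0.2211/0.004900 = 244.125.
Rounding up, n = 245.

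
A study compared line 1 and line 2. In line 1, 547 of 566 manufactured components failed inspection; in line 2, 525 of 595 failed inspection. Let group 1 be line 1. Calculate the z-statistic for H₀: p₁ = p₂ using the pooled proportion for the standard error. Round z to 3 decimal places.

p̂₁ = 547/566 = 0.96643, p̂₂ = 525/595 = 0.88235.
Pooling: p̂ = 1072/1161 = 0.92334.
SE = √[p̂(1−p̂)(1/n₁+1/n₂)] = √[0.92334·0.07666·(1/566+1/595)] ≈ 0.015621.
z = 0.08408/0.015621 = 5.382.

z = 5.382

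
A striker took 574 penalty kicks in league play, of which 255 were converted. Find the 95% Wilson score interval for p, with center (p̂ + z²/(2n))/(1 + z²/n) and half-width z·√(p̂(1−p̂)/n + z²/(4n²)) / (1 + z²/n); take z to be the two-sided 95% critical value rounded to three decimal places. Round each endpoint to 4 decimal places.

(0.4041, 0.4851)

Here p̂ = 255/574 = 0.44425 and z = 1.960 (z² = 3.841600).
Denominator 1 + z²/n = 1 + 3.841600/574 = 1.006693.
Adjusted center: (0.44425 + z²/(2n))/1.006693 = 0.44462.
Radicand: p̂(1−p̂)/n + z²/(4n²) = 0.000430125 + 0.000002915 = 0.000433040.
Half-width = z·√(radicand)/denom = 1.960·0.020810/1.006693 = 0.04052.
CI: 0.44462 ± 0.04052 = (0.4041, 0.4851).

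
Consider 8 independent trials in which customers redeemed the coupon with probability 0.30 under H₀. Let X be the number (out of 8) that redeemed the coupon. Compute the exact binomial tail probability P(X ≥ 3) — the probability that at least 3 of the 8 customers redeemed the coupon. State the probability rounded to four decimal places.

P = 0.4482

X is binomial with n = 8 and p = 0.30.
P(X ≥ 3) = Σ_{j=3}^{8} C(8,j)·0.30^j·0.70^{8−j}.
= 0.254122 + 0.136137 + 0.046675 + 0.010002 + 0.001225 + 0.000066 = 0.4482.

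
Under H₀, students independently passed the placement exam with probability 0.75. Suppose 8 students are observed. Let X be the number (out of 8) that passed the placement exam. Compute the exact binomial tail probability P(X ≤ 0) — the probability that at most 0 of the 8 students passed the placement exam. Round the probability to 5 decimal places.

P = 0.00002

X ~ Binomial(n=8, p=0.75).
P(X ≤ 0) = C(8,0)·0.75^0·0.25^8.
= 0.000015 = 0.00002.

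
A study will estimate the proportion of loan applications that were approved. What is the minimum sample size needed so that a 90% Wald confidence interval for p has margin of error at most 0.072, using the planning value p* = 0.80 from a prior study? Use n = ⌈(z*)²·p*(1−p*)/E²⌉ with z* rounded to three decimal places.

The 90% critical value is z* = 1.645.
p*(1−p*) = 0.1600.
Required n before rounding: 2.706025 × 0.1600 / 0.072² = 83.519.
Rounding up, n = 84.

n = 84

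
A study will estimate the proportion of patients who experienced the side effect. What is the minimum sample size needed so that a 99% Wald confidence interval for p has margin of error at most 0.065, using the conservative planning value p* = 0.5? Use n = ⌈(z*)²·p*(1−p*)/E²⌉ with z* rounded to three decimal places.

z* = 2.576 at the 99% level.
p*(1−p*) = 0.2500.
(z*)²·p*(1−p*)/E² = 6.635776·0.2500/0.004225 = 392.649.
⌈392.649⌉ = 393.

n = 393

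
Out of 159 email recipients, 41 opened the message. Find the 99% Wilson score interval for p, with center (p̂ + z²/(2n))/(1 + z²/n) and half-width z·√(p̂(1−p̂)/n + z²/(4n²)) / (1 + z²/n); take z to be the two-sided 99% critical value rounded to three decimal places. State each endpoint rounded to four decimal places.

(0.1795, 0.3557)

p̂ = 41/159 = 0.25786; z = 2.576, so z² = 6.635776.
Denominator 1 + z²/n = 1 + 6.635776/159 = 1.041734.
Adjusted center: (0.25786 + z²/(2n))/1.041734 = 0.26756.
Radicand: p̂(1−p̂)/n + z²/(4n²) = 0.001203579 + 0.000065620 = 0.001269199.
Half-width = 2.576·√0.001269199/1.041734 = 0.08810.
CI: 0.26756 ± 0.08810 = (0.1795, 0.3557).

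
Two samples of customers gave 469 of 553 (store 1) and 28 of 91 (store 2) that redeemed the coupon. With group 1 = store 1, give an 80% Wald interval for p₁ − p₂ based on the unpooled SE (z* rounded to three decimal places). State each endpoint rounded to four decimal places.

p̂₁ = 469/553 = 0.84810, p̂₂ = 28/91 = 0.30769; p̂₁ − p̂₂ = 0.54041.
Unpooled SE = √(p̂₁(1−p̂₁)/n₁ + p̂₂(1−p̂₂)/n₂) = √(0.000232958 + 0.002340854) = 0.050733.
The 80% critical value is z* = 1.282. Margin of error = 0.06504.
CI: 0.54041 ± 0.06504 = (0.4754, 0.6054).

(0.4754, 0.6054)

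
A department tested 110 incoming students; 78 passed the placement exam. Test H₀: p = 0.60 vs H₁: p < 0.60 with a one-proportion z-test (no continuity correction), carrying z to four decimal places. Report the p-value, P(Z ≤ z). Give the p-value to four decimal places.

p-value = 0.9902

With x = 78 successes in n = 110, p̂ = 0.70909.
Null standard error: √(0.60·0.40/110) = √0.002181818 = 0.046710.
Test statistic (full precision, shown to 4 dp): z = (78/110 − 0.60)/SE₀ ≈ 2.3355.
From the standard normal, P(Z ≤ z) = 0.9902.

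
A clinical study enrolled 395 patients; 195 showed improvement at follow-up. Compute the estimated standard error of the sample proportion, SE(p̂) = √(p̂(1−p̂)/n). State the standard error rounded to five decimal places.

Sample proportion p̂ = 195/395 = 0.49367.
p̂(1−p̂) = 0.49367·0.50633 = 0.249960.
Dividing by n and taking the root: √0.000632810 = 0.02516.

SE = 0.02516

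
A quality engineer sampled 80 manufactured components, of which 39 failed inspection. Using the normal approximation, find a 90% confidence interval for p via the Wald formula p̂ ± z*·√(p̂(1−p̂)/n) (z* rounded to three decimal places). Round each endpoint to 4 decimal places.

(0.3956, 0.5794)

The sample proportion is 39/80 = 0.48750.
Standard error of p̂: √(0.249844/80) = √0.003123047 = 0.055884.
The 90% critical value is z* = 1.645.
Margin = 1.645·0.055884 = 0.09193.
CI: 0.48750 ± 0.09193 = (0.3956, 0.5794).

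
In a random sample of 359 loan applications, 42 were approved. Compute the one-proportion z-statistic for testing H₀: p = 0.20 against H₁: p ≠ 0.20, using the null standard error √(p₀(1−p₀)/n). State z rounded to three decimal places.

z = -3.932

The sample proportion is 42/359 = 0.11699.
SE₀ = √(0.20·0.80/359) = 0.021111.
z = (p̂ − p₀)/SE = (0.11699 − 0.20)/0.021111 = -3.932.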